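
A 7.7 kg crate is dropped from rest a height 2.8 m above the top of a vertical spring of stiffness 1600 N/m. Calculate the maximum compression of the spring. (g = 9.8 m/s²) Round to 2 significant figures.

x = 0.56 m

Take the reference level at the top of the uncompressed spring. At max compression the crate has fallen H + x and is momentarily at rest:
mg(H + x) = ½kx²
½(1600)x² − (7.7)(9.8)x − (7.7)(9.8)(2.8) = 0
800.0x² − 75.46x − 211.3 = 0
x = [75.46 + √(5694 + 676122)]/(2 × 800.0) = 0.5632 m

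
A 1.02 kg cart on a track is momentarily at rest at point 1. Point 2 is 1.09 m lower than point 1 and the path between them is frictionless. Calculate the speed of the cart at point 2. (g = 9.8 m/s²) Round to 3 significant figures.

v = 4.62 m/s

Energy conservation between the two points: mgh = ½mv²
v = √(2gh) = √(2 × 9.8 × 1.09) = √21.364 = 4.622 m/s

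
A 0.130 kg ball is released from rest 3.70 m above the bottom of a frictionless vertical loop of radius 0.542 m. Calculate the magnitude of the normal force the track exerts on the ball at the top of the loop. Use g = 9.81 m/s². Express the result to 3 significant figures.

N = 11.0 N

Energy from release to top (height 2r): mgh = ½mv_top² + mg(2r)
v_top² = 2g(h − 2r) = 2(9.81)(3.70 − 1.084) = 51.326 m²/s²
At the top, both N and weight point toward the centre: N + mg = mv_top²/r
N = m(v_top²/r − g) = 0.130(51.326/0.542 − 9.81) = 11.04 N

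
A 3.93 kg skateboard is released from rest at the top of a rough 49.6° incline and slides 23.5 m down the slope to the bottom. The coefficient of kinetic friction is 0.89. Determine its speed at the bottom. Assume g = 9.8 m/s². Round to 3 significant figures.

v = 9.22 m/s

Work–energy: mg(L sinθ) − μ_k(mg cosθ)L = ½mv²
mgh = mgL sinθ = (3.93)(9.8)(23.5)sin49.6° = 689.25 J
W_f = μ_k mg cosθ · L = (0.89)(3.93)(9.8)cos49.6°·23.5 = 522.1 J
½mv² = 689.25 − 522.1 = 167.18 J
v = √(2 × 167.18/3.93) = 9.224 m/s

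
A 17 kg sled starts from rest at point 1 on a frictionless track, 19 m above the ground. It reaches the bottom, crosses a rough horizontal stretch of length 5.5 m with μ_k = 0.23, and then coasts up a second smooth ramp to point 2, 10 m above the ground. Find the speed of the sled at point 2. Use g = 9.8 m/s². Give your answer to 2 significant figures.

Energy at 1: mgh₁ = (17)(9.8)(19) = 3165.4 J
Friction loss: W_f = μ_k mg d = 210.7 J
At 2: ½mv² + mgh₂ = mgh₁ − W_f
½mv² = 3165.4 − 210.7 − 1666.0 = 1288.7 J
v = √(2 × 1288.7/17) = 12.31 m/s

v = 12 m/s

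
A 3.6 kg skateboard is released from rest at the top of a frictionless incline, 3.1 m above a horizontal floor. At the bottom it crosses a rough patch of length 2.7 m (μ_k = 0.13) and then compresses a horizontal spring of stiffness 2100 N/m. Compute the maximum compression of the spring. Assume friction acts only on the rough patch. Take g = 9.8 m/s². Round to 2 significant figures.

Initial energy: E₁ = mgh = (3.6)(9.8)(3.1) = 109.37 J
Friction removes W_f = μ_k mg d = (0.13)(3.6)(9.8)(2.7) = 12.38 J
Energy reaching the spring: E = 109.37 − 12.38 = 96.985 J
At max compression ½kx² = E ⇒ x = √(2E/k) = √(2 × 96.985/2100) = 0.3039 m

x = 0.30 m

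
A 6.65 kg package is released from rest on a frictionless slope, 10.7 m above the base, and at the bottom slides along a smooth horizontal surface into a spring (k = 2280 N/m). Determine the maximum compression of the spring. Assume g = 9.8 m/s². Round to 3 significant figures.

x = 0.782 m

Gravitational PE at the top equals spring PE at max compression: mgh = ½kx²
x = √(2mgh/k) = √(2 × 6.65 × 9.8 × 10.7 / 2280) = 0.7821 m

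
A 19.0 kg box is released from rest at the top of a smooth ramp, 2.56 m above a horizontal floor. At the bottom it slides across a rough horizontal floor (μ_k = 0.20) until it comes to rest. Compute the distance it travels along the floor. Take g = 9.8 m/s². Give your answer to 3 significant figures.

d = 12.8 m

Energy at the top = energy at the end + work done against friction:
At rest all PE has been dissipated by friction: mgh = μ_k m g d
d = h/μ_k = 2.56/0.20 = 12.80 m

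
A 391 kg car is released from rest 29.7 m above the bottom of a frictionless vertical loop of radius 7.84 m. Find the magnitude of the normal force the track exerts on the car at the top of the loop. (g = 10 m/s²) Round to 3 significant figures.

N = 10100 N

Energy from release to top (height 2r): mgh = ½mv_top² + mg(2r)
v_top² = 2g(h − 2r) = 2(10)(29.7 − 15.68) = 280.40 m²/s²
At the top, both N and weight point toward the centre: N + mg = mv_top²/r
N = m(v_top²/r − g) = 391(280.40/7.84 − 10) = 10074 N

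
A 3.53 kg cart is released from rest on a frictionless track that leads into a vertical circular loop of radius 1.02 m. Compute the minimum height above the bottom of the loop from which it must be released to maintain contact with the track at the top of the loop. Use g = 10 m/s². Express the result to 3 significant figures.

At the top, for minimum speed gravity alone supplies the centripetal force: mg = mv_top²/r ⇒ v_top² = gr = 10.20 m²/s²
Energy conservation from release height h to the top (height 2r): mgh = ½mv_top² + mg(2r)
h = v_top²/(2g) + 2r = r/2 + 2r = 5r/2 = 2.550 m

h = 2.55 m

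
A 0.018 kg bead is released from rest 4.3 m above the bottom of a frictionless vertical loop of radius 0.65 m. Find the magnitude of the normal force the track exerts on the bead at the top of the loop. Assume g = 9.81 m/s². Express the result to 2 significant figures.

Energy from release to top (height 2r): mgh = ½mv_top² + mg(2r)
v_top² = 2g(h − 2r) = 2(9.81)(4.3 − 1.300) = 58.860 m²/s²
At the top, both N and weight point toward the centre: N + mg = mv_top²/r
N = m(v_top²/r − g) = 0.018(58.860/0.65 − 9.81) = 1.453 N

N = 1.5 N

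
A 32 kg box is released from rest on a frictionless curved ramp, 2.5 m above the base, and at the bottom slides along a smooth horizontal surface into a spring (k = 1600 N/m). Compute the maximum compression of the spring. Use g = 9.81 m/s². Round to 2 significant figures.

At max compression the box is momentarily at rest: mgh = ½kx²
x = √(2mgh/k) = √(2 × 32 × 9.81 × 2.5 / 1600) = 0.9905 m

x = 0.99 m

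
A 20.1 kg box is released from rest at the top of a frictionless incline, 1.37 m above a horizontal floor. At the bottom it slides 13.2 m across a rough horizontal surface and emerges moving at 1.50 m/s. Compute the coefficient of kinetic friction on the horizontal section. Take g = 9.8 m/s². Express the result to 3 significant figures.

Applying the work–energy principle:
mgh = ½mv² + μ_k m g d
mgh = 269.86 J; ½mv² = 22.613 J
W_f = 269.86 − 22.613 = 247.3 J
μ_k = W_f/(mg·d) = 247.3/(197.0 × 13.2) = 0.09509

μ_k = 0.0951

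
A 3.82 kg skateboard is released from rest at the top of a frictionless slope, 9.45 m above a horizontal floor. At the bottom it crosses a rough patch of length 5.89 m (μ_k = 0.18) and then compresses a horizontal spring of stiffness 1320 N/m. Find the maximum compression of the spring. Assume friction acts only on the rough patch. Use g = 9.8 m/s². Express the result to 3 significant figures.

x = 0.690 m

Initial energy: E₁ = mgh = (3.82)(9.8)(9.45) = 353.77 J
Friction removes W_f = μ_k mg d = (0.18)(3.82)(9.8)(5.89) = 39.69 J
Energy reaching the spring: E = 353.77 − 39.69 = 314.08 J
At max compression ½kx² = E ⇒ x = √(2E/k) = √(2 × 314.08/1320) = 0.6898 m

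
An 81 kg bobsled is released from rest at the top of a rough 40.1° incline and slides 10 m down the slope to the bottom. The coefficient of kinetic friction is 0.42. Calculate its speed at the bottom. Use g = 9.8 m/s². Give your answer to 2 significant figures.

Energy: mgh = ½mv² + W_f, with h = L sinθ and W_f = μ_k (mg cosθ) L
mgh = mgL sinθ = (81)(9.8)(10)sin40.1° = 5113.1 J
W_f = μ_k mg cosθ · L = (0.42)(81)(9.8)cos40.1°·10 = 2550 J
½mv² = 5113.1 − 2550 = 2562.8 J
v = √(2 × 2562.8/81) = 7.955 m/s

v = 8.0 m/s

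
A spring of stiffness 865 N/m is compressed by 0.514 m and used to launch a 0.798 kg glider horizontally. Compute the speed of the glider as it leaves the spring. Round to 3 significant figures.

v = 16.9 m/s

Spring PE converts entirely to kinetic energy: ½kx² = ½mv²
v = x√(k/m) = 0.514 × √(865/0.798) = 16.92 m/s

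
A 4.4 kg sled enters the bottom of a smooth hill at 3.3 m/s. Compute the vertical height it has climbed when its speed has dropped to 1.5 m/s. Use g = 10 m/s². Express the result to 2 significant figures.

Energy balance between the two points: ½mv₁² = ½mv₂² + mgh
h = (v₁² − v₂²)/(2g) = (3.3² − 1.5²)/(2 × 10) = 0.4320 m

h = 0.43 m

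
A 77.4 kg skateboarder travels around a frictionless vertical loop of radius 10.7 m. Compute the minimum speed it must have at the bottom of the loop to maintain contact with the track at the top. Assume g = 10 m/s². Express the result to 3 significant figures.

v = 23.1 m/s

At the top: mg = mv_top²/r ⇒ v_top² = gr = 107.0 m²/s²
Energy from bottom to top (height 2r): ½mv_bot² = ½mv_top² + mg(2r)
v_bot² = gr + 4gr = 5gr = 535.0
v_bot = √(5gr) = 23.13 m/s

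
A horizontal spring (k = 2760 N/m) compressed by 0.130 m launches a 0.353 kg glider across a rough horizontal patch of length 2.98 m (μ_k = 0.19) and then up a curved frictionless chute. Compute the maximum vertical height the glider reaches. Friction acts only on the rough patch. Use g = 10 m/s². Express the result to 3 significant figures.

h = 6.04 m

Spring energy: E₀ = ½kx² = ½(2760)(0.130)² = 23.322 J
Friction: W_f = μ_k mg d = (0.19)(0.353)(10)(2.98) = 1.999 J
Energy at base of ramp: E = 23.322 − 1.999 = 21.323 J
At max height all remaining energy is PE: mgh = E ⇒ h = E/(mg) = 21.323/(0.353 × 10) = 6.041 m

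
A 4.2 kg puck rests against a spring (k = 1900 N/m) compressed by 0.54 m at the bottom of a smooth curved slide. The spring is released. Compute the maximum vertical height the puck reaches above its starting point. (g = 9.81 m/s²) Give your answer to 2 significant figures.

h = 6.7 m

At maximum height the puck is at rest, so ½kx² = mgh
h = kx²/(2mg) = (1900)(0.54)²/(2 × 4.2 × 9.81) = 6.723 m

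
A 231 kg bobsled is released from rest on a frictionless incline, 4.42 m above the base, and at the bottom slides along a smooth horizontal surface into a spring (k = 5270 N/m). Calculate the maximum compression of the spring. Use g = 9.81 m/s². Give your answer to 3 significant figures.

x = 1.95 m

At max compression the bobsled is momentarily at rest: mgh = ½kx²
x = √(2mgh/k) = √(2 × 231 × 9.81 × 4.42 / 5270) = 1.950 m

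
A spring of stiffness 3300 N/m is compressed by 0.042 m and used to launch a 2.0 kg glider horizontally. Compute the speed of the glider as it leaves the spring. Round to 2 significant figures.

The glider leaves the spring when the spring is at natural length, so ½kx² = ½mv²
v = x√(k/m) = 0.042 × √(3300/2.0) = 1.706 m/s

v = 1.7 m/s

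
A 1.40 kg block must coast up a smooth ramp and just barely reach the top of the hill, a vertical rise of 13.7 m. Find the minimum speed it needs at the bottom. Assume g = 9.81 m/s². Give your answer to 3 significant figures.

At the top it is momentarily at rest, so all KE converts to PE: ½mv² = mgh
v = √(2gh) = √(2 × 9.81 × 13.7) = 16.39 m/s

v = 16.4 m/s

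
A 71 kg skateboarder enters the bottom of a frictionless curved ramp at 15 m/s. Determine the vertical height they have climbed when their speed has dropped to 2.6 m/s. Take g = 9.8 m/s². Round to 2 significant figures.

Conservation of energy: ½mv₁² = ½mv₂² + mgh
h = (v₁² − v₂²)/(2g) = (15² − 2.6²)/(2 × 9.8) = 11.13 m

h = 11 m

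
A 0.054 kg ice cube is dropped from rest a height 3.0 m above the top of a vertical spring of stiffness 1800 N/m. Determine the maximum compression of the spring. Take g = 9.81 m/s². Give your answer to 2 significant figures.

x = 0.042 m

Measuring PE from the top of the relaxed spring, at max compression the cube has dropped H + x with zero KE, so:
mg(H + x) = ½kx²
½(1800)x² − (0.054)(9.81)x − (0.054)(9.81)(3.0) = 0
900.0x² − 0.5297x − 1.589 = 0
x = [0.5297 + √(0.2806 + 5721.2)]/(2 × 900.0) = 0.04232 m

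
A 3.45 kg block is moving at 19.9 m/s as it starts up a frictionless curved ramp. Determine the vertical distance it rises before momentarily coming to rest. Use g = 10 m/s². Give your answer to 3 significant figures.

h = 19.8 m

By energy conservation, ½mv² = mgh
h = v²/(2g) = 19.9²/(2 × 10) = 19.80 m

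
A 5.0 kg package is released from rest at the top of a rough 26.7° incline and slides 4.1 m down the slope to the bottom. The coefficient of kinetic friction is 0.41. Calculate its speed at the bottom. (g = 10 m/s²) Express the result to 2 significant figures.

Energy: mgh = ½mv² + W_f, with h = L sinθ and W_f = μ_k (mg cosθ) L
mgh = mgL sinθ = (5.0)(10)(4.1)sin26.7° = 92.110 J
W_f = μ_k mg cosθ · L = (0.41)(5.0)(10)cos26.7°·4.1 = 75.09 J
½mv² = 92.110 − 75.09 = 17.023 J
v = √(2 × 17.023/5.0) = 2.609 m/s

v = 2.6 m/s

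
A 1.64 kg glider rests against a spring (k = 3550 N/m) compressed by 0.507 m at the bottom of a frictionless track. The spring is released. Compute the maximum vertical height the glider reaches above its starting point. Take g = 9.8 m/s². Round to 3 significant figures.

h = 28.4 m

All spring PE becomes gravitational PE at the highest point: ½kx² = mgh
h = kx²/(2mg) = (3550)(0.507)²/(2 × 1.64 × 9.8) = 28.39 m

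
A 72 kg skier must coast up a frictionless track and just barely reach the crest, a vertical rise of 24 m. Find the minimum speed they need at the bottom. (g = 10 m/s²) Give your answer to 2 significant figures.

v = 22 m/s

At the top they are momentarily at rest, so all KE converts to PE: ½mv² = mgh
v = √(2gh) = √(2 × 10 × 24) = 21.91 m/s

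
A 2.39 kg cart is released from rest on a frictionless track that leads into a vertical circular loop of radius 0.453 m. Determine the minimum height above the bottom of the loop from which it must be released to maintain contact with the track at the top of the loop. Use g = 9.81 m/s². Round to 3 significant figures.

h = 1.13 m

At the top, for minimum speed gravity alone supplies the centripetal force: mg = mv_top²/r ⇒ v_top² = gr = 4.444 m²/s²
Energy conservation from release height h to the top (height 2r): mgh = ½mv_top² + mg(2r)
h = v_top²/(2g) + 2r = r/2 + 2r = 5r/2 = 1.133 m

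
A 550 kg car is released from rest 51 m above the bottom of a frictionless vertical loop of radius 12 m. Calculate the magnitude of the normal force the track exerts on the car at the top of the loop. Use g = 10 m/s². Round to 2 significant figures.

N = 19000 N

Energy from release to top (height 2r): mgh = ½mv_top² + mg(2r)
v_top² = 2g(h − 2r) = 2(10)(51 − 24.00) = 540.00 m²/s²
At the top, both N and weight point toward the centre: N + mg = mv_top²/r
N = m(v_top²/r − g) = 550(540.00/12 − 10) = 19250 N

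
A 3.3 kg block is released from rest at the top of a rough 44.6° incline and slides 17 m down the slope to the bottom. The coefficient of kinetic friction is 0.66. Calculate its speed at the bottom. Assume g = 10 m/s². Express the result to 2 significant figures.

Energy: mgh = ½mv² + W_f, with h = L sinθ and W_f = μ_k (mg cosθ) L
mgh = mgL sinθ = (3.3)(10)(17)sin44.6° = 393.91 J
W_f = μ_k mg cosθ · L = (0.66)(3.3)(10)cos44.6°·17 = 263.6 J
½mv² = 393.91 − 263.6 = 130.27 J
v = √(2 × 130.27/3.3) = 8.886 m/s

v = 8.9 m/s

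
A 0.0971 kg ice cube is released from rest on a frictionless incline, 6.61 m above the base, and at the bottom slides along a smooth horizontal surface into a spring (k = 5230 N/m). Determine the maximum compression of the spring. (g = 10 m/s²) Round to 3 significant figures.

x = 0.0495 m

At max compression the cube is momentarily at rest: mgh = ½kx²
x = √(2mgh/k) = √(2 × 0.0971 × 10 × 6.61 / 5230) = 0.04954 m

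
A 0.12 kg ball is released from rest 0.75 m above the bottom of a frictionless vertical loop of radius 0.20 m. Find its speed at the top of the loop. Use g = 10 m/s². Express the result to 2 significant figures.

Energy conservation: mgh = ½mv_top² + mg(2r)
v_top² = 2g(h − 2r) = 2(10)(0.75 − 0.4000) = 7.000
v_top = 2.646 m/s

v = 2.6 m/s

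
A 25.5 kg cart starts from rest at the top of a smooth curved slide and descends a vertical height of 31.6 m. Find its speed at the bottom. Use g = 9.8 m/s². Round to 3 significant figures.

Mechanical energy is conserved (no friction): mgh = ½mv²
The mass cancels from both sides.
v = √(2gh) = √(2 × 9.8 × 31.6) = √619.36 = 24.89 m/s

v = 24.9 m/s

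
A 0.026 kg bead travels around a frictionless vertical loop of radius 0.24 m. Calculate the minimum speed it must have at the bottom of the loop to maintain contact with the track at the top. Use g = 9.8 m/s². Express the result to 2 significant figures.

v = 3.4 m/s

At the top: mg = mv_top²/r ⇒ v_top² = gr = 2.352 m²/s²
Energy from bottom to top (height 2r): ½mv_bot² = ½mv_top² + mg(2r)
v_bot² = gr + 4gr = 5gr = 11.76
v_bot = √(5gr) = 3.429 m/s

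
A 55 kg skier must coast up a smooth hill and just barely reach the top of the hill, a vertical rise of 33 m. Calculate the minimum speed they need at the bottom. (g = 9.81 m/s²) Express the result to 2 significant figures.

At the top they are momentarily at rest, so all KE converts to PE: ½mv² = mgh
v = √(2gh) = √(2 × 9.81 × 33) = 25.45 m/s

v = 25 m/s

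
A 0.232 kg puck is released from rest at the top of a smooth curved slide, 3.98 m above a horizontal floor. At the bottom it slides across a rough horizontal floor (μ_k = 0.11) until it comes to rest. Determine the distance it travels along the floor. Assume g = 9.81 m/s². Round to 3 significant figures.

Energy bookkeeping (friction removes W_f = μ_k N d):
At rest all PE has been dissipated by friction: mgh = μ_k m g d
d = h/μ_k = 3.98/0.11 = 36.18 m

d = 36.2 m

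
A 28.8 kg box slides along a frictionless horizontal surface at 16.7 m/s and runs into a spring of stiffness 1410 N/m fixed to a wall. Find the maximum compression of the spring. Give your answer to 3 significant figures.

x = 2.39 m

All KE is stored as spring PE at maximum compression: ½mv² = ½kx²
x = v√(m/k) = 16.7 × √(28.8/1410) = 2.387 m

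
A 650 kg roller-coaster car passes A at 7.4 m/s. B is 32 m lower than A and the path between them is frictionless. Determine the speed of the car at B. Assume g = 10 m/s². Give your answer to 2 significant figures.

Mechanical energy is conserved (no friction): ½mv₀² + mgh = ½mv²
v² = v₀² + 2gh = (7.4)² + 2(10)(32) = 694.76
v = √694.76 = 26.36 m/s

v = 26 m/s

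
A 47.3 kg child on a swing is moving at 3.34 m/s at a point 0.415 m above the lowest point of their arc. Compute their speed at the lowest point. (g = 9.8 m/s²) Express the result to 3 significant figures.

Mechanical energy is conserved (no friction): ½mv₀² + mgh = ½mv²
v² = v₀² + 2gh = (3.34)² + 2(9.8)(0.415) = 19.290
v = √19.290 = 4.392 m/s

v = 4.39 m/s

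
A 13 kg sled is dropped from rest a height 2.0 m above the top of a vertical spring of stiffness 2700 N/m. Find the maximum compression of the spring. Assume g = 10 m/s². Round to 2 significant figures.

x = 0.49 m

Let x be the compression. The total drop is H + x, and the sled is instantaneously at rest at max compression, so energy conservation gives:
mg(H + x) = ½kx²
½(2700)x² − (13)(10)x − (13)(10)(2.0) = 0
1350x² − 130.0x − 260.0 = 0
x = [130.0 + √(16900 + 1.4040e+06)]/(2 × 1350) = 0.4896 m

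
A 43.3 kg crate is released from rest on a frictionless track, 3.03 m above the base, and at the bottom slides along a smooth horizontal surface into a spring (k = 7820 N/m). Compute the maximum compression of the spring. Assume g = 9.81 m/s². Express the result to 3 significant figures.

x = 0.574 m

Energy conservation (no friction) from release to max compression: mgh = ½kx²
x = √(2mgh/k) = √(2 × 43.3 × 9.81 × 3.03 / 7820) = 0.5737 m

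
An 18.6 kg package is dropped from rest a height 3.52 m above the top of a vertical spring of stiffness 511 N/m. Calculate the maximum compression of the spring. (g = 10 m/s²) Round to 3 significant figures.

Measuring PE from the top of the relaxed spring, at max compression the package has dropped H + x with zero KE, so:
mg(H + x) = ½kx²
½(511)x² − (18.6)(10)x − (18.6)(10)(3.52) = 0
255.5x² − 186.0x − 654.7 = 0
x = [186.0 + √(34596 + 669124)]/(2 × 255.5) = 2.006 m

x = 2.01 m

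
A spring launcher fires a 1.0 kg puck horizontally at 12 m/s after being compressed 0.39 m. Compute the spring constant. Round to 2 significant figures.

Spring PE at full compression equals KE at release: ½kx² = ½mv²
k = mv²/x² = (1.0)(12)²/(0.39)² = 946.7 N/m

k = 950 N/m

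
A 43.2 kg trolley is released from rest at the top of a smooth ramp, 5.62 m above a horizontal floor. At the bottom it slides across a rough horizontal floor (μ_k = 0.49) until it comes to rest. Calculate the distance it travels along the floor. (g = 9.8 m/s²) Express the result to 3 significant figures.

Energy at the top = energy at the end + work done against friction:
At rest all PE has been dissipated by friction: mgh = μ_k m g d
d = h/μ_k = 5.62/0.49 = 11.47 m

d = 11.5 m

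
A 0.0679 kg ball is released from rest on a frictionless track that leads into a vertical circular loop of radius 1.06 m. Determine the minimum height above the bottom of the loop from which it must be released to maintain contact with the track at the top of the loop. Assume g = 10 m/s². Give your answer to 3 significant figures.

h = 2.65 m

At the top, for minimum speed gravity alone supplies the centripetal force: mg = mv_top²/r ⇒ v_top² = gr = 10.60 m²/s²
Energy conservation from release height h to the top (height 2r): mgh = ½mv_top² + mg(2r)
h = v_top²/(2g) + 2r = r/2 + 2r = 5r/2 = 2.650 m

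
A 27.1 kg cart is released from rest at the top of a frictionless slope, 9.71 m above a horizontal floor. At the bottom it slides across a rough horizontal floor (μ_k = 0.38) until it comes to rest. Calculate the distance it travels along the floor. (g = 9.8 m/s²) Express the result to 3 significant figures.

d = 25.6 m

Applying the work–energy principle:
At rest all PE has been dissipated by friction: mgh = μ_k m g d
d = h/μ_k = 9.71/0.38 = 25.55 m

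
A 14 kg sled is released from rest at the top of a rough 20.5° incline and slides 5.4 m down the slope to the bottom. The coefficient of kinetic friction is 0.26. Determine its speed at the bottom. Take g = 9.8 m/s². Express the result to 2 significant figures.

Energy: mgh = ½mv² + W_f, with h = L sinθ and W_f = μ_k (mg cosθ) L
mgh = mgL sinθ = (14)(9.8)(5.4)sin20.5° = 259.46 J
W_f = μ_k mg cosθ · L = (0.26)(14)(9.8)cos20.5°·5.4 = 180.4 J
½mv² = 259.46 − 180.4 = 79.032 J
v = √(2 × 79.032/14) = 3.360 m/s

v = 3.4 m/s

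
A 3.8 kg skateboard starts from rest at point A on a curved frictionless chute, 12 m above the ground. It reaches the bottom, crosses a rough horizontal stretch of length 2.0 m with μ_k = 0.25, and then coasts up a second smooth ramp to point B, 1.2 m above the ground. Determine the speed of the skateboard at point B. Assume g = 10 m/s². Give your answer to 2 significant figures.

Energy at A: mgh₁ = (3.8)(10)(12) = 456.00 J
Friction loss: W_f = μ_k mg d = 19.00 J
At B: ½mv² + mgh₂ = mgh₁ − W_f
½mv² = 456.00 − 19.00 − 45.600 = 391.40 J
v = √(2 × 391.40/3.8) = 14.35 m/s

v = 14 m/s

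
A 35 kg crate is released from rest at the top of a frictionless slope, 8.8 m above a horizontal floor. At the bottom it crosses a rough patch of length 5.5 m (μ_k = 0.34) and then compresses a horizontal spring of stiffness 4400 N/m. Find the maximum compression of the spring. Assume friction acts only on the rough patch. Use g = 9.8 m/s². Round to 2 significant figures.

Initial energy: E₁ = mgh = (35)(9.8)(8.8) = 3018.4 J
Friction removes W_f = μ_k mg d = (0.34)(35)(9.8)(5.5) = 641.4 J
Energy reaching the spring: E = 3018.4 − 641.4 = 2377.0 J
At max compression ½kx² = E ⇒ x = √(2E/k) = √(2 × 2377.0/4400) = 1.039 m

x = 1.0 m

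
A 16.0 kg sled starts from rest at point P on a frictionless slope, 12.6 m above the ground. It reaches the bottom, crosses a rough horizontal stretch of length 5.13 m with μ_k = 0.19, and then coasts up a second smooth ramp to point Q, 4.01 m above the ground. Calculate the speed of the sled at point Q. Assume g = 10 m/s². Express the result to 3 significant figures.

Energy at P: mgh₁ = (16.0)(10)(12.6) = 2016.0 J
Friction loss: W_f = μ_k mg d = 156.0 J
At Q: ½mv² + mgh₂ = mgh₁ − W_f
½mv² = 2016.0 − 156.0 − 641.60 = 1218.4 J
v = √(2 × 1218.4/16.0) = 12.34 m/s

v = 12.3 m/s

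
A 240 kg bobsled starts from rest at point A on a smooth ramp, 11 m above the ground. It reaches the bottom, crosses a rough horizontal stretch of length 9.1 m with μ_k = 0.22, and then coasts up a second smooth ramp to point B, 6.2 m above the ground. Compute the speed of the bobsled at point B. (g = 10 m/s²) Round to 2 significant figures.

v = 7.5 m/s

Energy at A: mgh₁ = (240)(10)(11) = 26400 J
Friction loss: W_f = μ_k mg d = 4805 J
At B: ½mv² + mgh₂ = mgh₁ − W_f
½mv² = 26400 − 4805 − 14880 = 6715.2 J
v = √(2 × 6715.2/240) = 7.481 m/s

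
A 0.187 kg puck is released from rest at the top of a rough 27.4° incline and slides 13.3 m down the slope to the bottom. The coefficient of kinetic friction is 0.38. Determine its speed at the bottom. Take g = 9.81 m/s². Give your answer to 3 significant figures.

Taking the bottom as reference, mgh = ½mv² + μ_k N L with h = L sinθ, N = mg cosθ:
mgh = mgL sinθ = (0.187)(9.81)(13.3)sin27.4° = 11.228 J
W_f = μ_k mg cosθ · L = (0.38)(0.187)(9.81)cos27.4°·13.3 = 8.231 J
½mv² = 11.228 − 8.231 = 2.9969 J
v = √(2 × 2.9969/0.187) = 5.661 m/s

v = 5.66 m/s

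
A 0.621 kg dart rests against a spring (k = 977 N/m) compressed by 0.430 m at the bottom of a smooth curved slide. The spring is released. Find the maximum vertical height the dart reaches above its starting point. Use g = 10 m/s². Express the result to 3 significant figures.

Energy conservation from release to the highest point: ½kx² = mgh
h = kx²/(2mg) = (977)(0.430)²/(2 × 0.621 × 10) = 14.54 m

h = 14.5 m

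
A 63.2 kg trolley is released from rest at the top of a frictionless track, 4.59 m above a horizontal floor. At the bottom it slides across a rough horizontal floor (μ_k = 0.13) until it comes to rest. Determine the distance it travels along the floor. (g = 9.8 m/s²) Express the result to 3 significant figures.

d = 35.3 m

Applying the work–energy principle:
At rest all PE has been dissipated by friction: mgh = μ_k m g d
d = h/μ_k = 4.59/0.13 = 35.31 m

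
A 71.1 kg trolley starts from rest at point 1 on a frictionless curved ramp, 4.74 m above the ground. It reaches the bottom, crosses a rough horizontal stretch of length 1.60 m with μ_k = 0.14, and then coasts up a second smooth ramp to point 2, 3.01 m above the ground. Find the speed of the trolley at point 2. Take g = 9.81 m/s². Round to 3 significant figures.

v = 5.44 m/s

Energy at 1: mgh₁ = (71.1)(9.81)(4.74) = 3306.1 J
Friction loss: W_f = μ_k mg d = 156.2 J
At 2: ½mv² + mgh₂ = mgh₁ − W_f
½mv² = 3306.1 − 156.2 − 2099.4 = 1050.4 J
v = √(2 × 1050.4/71.1) = 5.436 m/s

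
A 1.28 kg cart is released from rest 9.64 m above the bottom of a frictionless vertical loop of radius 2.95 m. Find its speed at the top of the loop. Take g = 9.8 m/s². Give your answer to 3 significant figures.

v = 8.56 m/s

Energy conservation: mgh = ½mv_top² + mg(2r)
v_top² = 2g(h − 2r) = 2(9.8)(9.64 − 5.900) = 73.30
v_top = 8.562 m/s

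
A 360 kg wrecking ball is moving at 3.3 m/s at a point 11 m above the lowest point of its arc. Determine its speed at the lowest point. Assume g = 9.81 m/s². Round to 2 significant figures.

By conservation of mechanical energy, ½mv₀² + mgh = ½mv²
v² = v₀² + 2gh = (3.3)² + 2(9.81)(11) = 226.71
v = √226.71 = 15.06 m/s

v = 15 m/s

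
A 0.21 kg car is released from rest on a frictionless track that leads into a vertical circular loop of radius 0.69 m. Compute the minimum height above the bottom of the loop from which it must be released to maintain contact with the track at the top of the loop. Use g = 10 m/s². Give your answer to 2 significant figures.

h = 1.7 m

At the top, for minimum speed gravity alone supplies the centripetal force: mg = mv_top²/r ⇒ v_top² = gr = 6.900 m²/s²
Energy conservation from release height h to the top (height 2r): mgh = ½mv_top² + mg(2r)
h = v_top²/(2g) + 2r = r/2 + 2r = 5r/2 = 1.725 m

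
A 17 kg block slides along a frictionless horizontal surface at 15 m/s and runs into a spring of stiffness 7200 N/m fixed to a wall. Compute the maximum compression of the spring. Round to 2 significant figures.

Conservation of energy between contact and max compression: ½mv² = ½kx²
x = v√(m/k) = 15 × √(17/7200) = 0.7289 m

x = 0.73 m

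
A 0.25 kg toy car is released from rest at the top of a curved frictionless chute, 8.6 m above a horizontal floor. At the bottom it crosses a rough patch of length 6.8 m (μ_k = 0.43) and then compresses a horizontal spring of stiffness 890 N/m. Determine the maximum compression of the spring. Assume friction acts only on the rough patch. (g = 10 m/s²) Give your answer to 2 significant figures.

Initial energy: E₁ = mgh = (0.25)(10)(8.6) = 21.500 J
Friction removes W_f = μ_k mg d = (0.43)(0.25)(10)(6.8) = 7.310 J
Energy reaching the spring: E = 21.500 − 7.310 = 14.190 J
At max compression ½kx² = E ⇒ x = √(2E/k) = √(2 × 14.190/890) = 0.1786 m

x = 0.18 m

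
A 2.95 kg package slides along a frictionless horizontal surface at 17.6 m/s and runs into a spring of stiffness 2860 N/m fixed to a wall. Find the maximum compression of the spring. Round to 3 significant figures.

Conservation of energy between contact and max compression: ½mv² = ½kx²
x = v√(m/k) = 17.6 × √(2.95/2860) = 0.5653 m

x = 0.565 m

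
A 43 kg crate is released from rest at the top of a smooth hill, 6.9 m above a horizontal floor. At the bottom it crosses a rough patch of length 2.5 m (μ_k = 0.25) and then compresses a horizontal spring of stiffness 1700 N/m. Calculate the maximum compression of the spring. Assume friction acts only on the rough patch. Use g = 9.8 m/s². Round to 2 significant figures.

x = 1.8 m

Initial energy: E₁ = mgh = (43)(9.8)(6.9) = 2907.7 J
Friction removes W_f = μ_k mg d = (0.25)(43)(9.8)(2.5) = 263.4 J
Energy reaching the spring: E = 2907.7 − 263.4 = 2644.3 J
At max compression ½kx² = E ⇒ x = √(2E/k) = √(2 × 2644.3/1700) = 1.764 m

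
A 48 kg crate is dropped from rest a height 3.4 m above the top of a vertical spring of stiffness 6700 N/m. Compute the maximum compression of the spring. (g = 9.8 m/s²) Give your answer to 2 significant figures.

x = 0.76 m

Take the reference level at the top of the uncompressed spring. At max compression the crate has fallen H + x and is momentarily at rest:
mg(H + x) = ½kx²
½(6700)x² − (48)(9.8)x − (48)(9.8)(3.4) = 0
3350x² − 470.4x − 1599 = 0
x = [470.4 + √(221276 + 2.1431e+07)]/(2 × 3350) = 0.7647 m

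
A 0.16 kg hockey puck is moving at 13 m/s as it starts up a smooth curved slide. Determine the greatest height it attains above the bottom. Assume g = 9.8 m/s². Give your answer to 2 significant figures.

Setting KE at the bottom equal to PE gained: ½mv² = mgh
h = v²/(2g) = 13²/(2 × 9.8) = 8.622 m

h = 8.6 m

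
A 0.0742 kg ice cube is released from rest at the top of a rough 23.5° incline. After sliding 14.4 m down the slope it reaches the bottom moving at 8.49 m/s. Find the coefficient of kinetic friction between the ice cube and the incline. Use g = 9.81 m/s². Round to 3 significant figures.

μ_k = 0.157

Energy balance down the incline: mg L sinθ − ½mv² = μ_k (mg cosθ) L
mgL sinθ = 4.1796 J; ½mv² = 2.6742 J
W_f = 4.1796 − 2.6742 = 1.505 J
μ_k = W_f/(mg cosθ · L) = 1.505/(0.6675 × 14.4) = 0.1566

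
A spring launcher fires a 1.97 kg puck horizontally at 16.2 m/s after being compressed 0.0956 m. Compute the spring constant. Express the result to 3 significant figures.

k = 56600 N/m

½kx² = ½mv²
k = mv²/x² = (1.97)(16.2)²/(0.0956)² = 56569 N/m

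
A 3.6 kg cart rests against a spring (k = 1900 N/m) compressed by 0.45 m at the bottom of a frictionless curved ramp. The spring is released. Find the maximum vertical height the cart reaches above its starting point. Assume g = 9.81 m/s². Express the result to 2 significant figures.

Energy conservation from release to the highest point: ½kx² = mgh
h = kx²/(2mg) = (1900)(0.45)²/(2 × 3.6 × 9.81) = 5.447 m

h = 5.4 m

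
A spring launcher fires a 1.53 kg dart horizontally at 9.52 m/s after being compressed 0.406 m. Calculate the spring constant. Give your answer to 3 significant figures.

k = 841 N/m

Spring PE at full compression equals KE at release: ½kx² = ½mv²
k = mv²/x² = (1.53)(9.52)²/(0.406)² = 841.2 N/m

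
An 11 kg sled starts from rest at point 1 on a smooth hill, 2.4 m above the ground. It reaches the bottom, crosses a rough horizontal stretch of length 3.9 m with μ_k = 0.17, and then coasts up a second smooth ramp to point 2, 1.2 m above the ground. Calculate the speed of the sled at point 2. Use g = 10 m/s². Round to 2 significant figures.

v = 3.3 m/s

Energy at 1: mgh₁ = (11)(10)(2.4) = 264.00 J
Friction loss: W_f = μ_k mg d = 72.93 J
At 2: ½mv² + mgh₂ = mgh₁ − W_f
½mv² = 264.00 − 72.93 − 132.00 = 59.070 J
v = √(2 × 59.070/11) = 3.277 m/s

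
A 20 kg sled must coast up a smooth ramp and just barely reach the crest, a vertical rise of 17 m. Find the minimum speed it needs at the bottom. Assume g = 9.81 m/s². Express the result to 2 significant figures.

At the top it is momentarily at rest, so all KE converts to PE: ½mv² = mgh
v = √(2gh) = √(2 × 9.81 × 17) = 18.26 m/s

v = 18 m/s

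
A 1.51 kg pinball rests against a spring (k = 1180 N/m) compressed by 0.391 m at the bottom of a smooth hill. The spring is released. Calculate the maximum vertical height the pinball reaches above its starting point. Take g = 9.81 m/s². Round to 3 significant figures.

h = 6.09 m

All spring PE becomes gravitational PE at the highest point: ½kx² = mgh
h = kx²/(2mg) = (1180)(0.391)²/(2 × 1.51 × 9.81) = 6.089 m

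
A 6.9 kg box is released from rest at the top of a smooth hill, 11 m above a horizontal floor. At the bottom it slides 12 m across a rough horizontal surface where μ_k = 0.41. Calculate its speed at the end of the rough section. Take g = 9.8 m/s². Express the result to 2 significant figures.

v = 11 m/s

Energy at the top = energy at the end + work done against friction:
mgh = ½mv² + μ_k m g d
W_f = μ_k mg d = (0.41)(6.9)(9.8)(12) = 332.7 J
½mv² = mgh − W_f = 743.82 − 332.7 = 411.13 J
v = √(2 × 411.13/6.9) = 10.92 m/s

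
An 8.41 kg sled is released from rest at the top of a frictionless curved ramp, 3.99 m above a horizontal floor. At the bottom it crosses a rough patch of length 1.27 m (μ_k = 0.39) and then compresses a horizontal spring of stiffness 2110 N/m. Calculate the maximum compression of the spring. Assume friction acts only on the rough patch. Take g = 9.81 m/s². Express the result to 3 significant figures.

Initial energy: E₁ = mgh = (8.41)(9.81)(3.99) = 329.18 J
Friction removes W_f = μ_k mg d = (0.39)(8.41)(9.81)(1.27) = 40.86 J
Energy reaching the spring: E = 329.18 − 40.86 = 288.32 J
At max compression ½kx² = E ⇒ x = √(2E/k) = √(2 × 288.32/2110) = 0.5228 m

x = 0.523 m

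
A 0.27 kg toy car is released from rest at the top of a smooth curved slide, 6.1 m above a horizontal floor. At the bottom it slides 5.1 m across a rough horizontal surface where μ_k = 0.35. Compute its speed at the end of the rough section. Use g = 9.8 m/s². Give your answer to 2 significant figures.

Applying the work–energy principle:
mgh = ½mv² + μ_k m g d
W_f = μ_k mg d = (0.35)(0.27)(9.8)(5.1) = 4.723 J
½mv² = mgh − W_f = 16.141 − 4.723 = 11.417 J
v = √(2 × 11.417/0.27) = 9.196 m/s

v = 9.2 m/s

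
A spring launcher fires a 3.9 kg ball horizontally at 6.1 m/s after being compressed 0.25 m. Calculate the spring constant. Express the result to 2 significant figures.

k = 2300 N/m

½kx² = ½mv²
k = mv²/x² = (3.9)(6.1)²/(0.25)² = 2322 N/m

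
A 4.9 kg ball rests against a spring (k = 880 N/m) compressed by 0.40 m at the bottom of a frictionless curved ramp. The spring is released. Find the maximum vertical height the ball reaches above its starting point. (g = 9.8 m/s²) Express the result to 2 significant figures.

All spring PE becomes gravitational PE at the highest point: ½kx² = mgh
h = kx²/(2mg) = (880)(0.40)²/(2 × 4.9 × 9.8) = 1.466 m

h = 1.5 m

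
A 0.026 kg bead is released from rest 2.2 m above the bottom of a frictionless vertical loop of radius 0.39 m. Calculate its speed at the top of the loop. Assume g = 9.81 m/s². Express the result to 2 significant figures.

v = 5.3 m/s

Energy conservation: mgh = ½mv_top² + mg(2r)
v_top² = 2g(h − 2r) = 2(9.81)(2.2 − 0.7800) = 27.86
v_top = 5.278 m/s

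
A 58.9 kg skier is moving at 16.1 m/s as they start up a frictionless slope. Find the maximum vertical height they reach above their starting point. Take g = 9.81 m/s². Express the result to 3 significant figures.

h = 13.2 m

By energy conservation, ½mv² = mgh
h = v²/(2g) = 16.1²/(2 × 9.81) = 13.21 m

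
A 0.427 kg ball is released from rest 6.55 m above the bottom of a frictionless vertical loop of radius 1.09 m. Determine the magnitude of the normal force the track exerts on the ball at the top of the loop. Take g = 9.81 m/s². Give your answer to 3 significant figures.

N = 29.4 N

Energy from release to top (height 2r): mgh = ½mv_top² + mg(2r)
v_top² = 2g(h − 2r) = 2(9.81)(6.55 − 2.180) = 85.739 m²/s²
At the top, both N and weight point toward the centre: N + mg = mv_top²/r
N = m(v_top²/r − g) = 0.427(85.739/1.09 − 9.81) = 29.40 N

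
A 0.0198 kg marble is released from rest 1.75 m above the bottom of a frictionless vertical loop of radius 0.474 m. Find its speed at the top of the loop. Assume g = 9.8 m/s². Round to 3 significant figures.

Energy conservation: mgh = ½mv_top² + mg(2r)
v_top² = 2g(h − 2r) = 2(9.8)(1.75 − 0.9480) = 15.72
v_top = 3.965 m/s

v = 3.96 m/s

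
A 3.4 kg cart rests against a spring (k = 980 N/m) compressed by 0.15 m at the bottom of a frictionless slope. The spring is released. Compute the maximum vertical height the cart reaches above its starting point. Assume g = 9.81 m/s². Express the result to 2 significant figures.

At maximum height the cart is at rest, so ½kx² = mgh
h = kx²/(2mg) = (980)(0.15)²/(2 × 3.4 × 9.81) = 0.3305 m

h = 0.33 m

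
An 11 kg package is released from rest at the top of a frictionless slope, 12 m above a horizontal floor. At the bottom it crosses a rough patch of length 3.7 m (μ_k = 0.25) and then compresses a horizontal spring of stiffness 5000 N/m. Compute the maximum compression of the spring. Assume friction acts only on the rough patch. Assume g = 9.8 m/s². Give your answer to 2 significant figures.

Initial energy: E₁ = mgh = (11)(9.8)(12) = 1293.6 J
Friction removes W_f = μ_k mg d = (0.25)(11)(9.8)(3.7) = 99.72 J
Energy reaching the spring: E = 1293.6 − 99.72 = 1193.9 J
At max compression ½kx² = E ⇒ x = √(2E/k) = √(2 × 1193.9/5000) = 0.6911 m

x = 0.69 m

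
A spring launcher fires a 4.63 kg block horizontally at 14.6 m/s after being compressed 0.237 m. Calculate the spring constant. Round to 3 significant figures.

k = 17600 N/m

Energy stored in the spring equals the launch KE: ½kx² = ½mv²
k = mv²/x² = (4.63)(14.6)²/(0.237)² = 17571 N/m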